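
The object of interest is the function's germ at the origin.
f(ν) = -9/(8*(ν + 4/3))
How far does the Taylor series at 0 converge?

Denominator factor (ν + 4/3): pole of order 1 at -4/3, modulus 4/3.
The radius of convergence is the smallest modulus among the singular points: 4/3.

The radius of convergence is 4/3.


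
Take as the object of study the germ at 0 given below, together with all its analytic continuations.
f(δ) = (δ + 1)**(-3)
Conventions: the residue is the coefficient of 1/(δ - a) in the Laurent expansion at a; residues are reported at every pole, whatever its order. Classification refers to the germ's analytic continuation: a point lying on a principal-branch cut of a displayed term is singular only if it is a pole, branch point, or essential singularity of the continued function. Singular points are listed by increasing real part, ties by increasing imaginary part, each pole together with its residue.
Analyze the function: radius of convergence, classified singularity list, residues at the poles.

Denominator factor (δ + 1)^3: pole of order 3 at -1, modulus 1.
The radius of convergence is the smallest modulus among the singular points: 1.
At the order-3 pole -1 set g(δ) = (δ - (-1))^3*f(δ) = 1.
Order-3 pole: residue = g''(a)/2; g''(-1) = 0, so the residue is 0.

Radius of convergence at 0: 1.
At -1: a pole of order 3; residue 0.


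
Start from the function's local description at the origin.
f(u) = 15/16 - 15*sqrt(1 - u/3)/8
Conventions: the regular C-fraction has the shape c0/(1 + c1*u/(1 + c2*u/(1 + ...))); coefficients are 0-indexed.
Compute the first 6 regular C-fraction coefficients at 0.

Taylor coefficients (expand at 0): a_0 = -15/16, a_1 = 5/16, a_2 = 5/192, a_3 = 5/1152, a_4 = 25/27648, a_5 = 35/165888.
c0 = a_0 = -15/16. Peel one level at a time: if S = 1 + c*u/S' with S'(0) = 1, then c is the u-coefficient of S and S' = c*u/(S - 1).
S_1 = c0/f = 1 + (1/3)*u + (5/36)*u^2 + ...; c1 = 1/3.
S_2 = c1*u/(S_1 - 1) = 1 + (-5/12)*u + (-1/144)*u^2 + ...; c2 = -5/12.
S_3 = c2*u/(S_2 - 1) = 1 + (-1/60)*u + (-1/400)*u^2 + ...; c3 = -1/60.
S_4 = c3*u/(S_3 - 1) = 1 + (-3/20)*u + (-1/144)*u^2 + ...; c4 = -3/20.
S_5 = c4*u/(S_4 - 1) = 1 + (-5/108)*u + ...; c5 = -5/108.

The regular C-fraction coefficients are [-15/16, 1/3, -5/12, -1/60, -3/20, -5/108].


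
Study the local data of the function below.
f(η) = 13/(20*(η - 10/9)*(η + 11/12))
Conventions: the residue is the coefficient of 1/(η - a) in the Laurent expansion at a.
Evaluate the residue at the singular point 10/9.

The residue is 117/365.

At the order-1 pole 10/9 set g(η) = (η - (10/9))*f(η) = 13/(20*(η + 11/12)).
Simple pole: residue = g(a) at a = 10/9, which is 117/365.


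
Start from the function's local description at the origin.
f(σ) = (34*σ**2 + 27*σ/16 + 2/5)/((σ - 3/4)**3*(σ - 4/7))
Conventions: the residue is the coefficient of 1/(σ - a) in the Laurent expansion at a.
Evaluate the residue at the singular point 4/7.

At the order-1 pole 4/7 set g(σ) = (σ - (4/7))*f(σ) = (34*σ**2 + 27*σ/16 + 2/5)/(σ - 3/4)**3.
Simple pole: residue = g(a) at a = 4/7, which is -1368304/625.

The residue is -1368304/625.


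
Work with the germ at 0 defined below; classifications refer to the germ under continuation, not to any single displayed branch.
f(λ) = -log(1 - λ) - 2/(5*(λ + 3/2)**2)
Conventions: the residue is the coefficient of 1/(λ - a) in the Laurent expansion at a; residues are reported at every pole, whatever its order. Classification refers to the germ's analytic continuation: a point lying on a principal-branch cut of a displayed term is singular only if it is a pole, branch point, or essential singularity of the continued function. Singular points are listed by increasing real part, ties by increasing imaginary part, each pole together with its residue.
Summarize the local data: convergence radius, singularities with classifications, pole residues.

Radius of convergence at 0: 1.
At -3/2: a pole of order 2; residue 0.
At 1: a logarithmic branch point.

Denominator factor (λ + 3/2)^2: pole of order 2 at -3/2, modulus 3/2.
Branch term (-1)*log(1 - λ/(1)): its argument vanishes at λ = 1, a logarithmic branch point, modulus 1.
The radius of convergence is the smallest modulus among the singular points: 1.
The branch term is analytic at -3/2 and contributes nothing to the residue; only the rational part matters.
At the order-2 pole -3/2 set g(λ) = (λ - (-3/2))^2*(rational part) = -2/5.
Order-2 pole: residue = g'(a); g'(-3/2) = 0, so the residue is 0.
List the singular points by increasing real part (a conjugate pair: the negative imaginary part first).


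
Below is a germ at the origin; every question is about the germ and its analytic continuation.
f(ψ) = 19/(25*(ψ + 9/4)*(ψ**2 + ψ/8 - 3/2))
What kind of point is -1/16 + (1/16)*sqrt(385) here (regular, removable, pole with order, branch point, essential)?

The point is a pole of order 1.

The denominator factor ψ**2 + ψ/8 - 3/2 vanishes at -1/16 + (1/16)*sqrt(385) and appears to the power 1; the numerator there equals 19/25, nonzero, and no other factor vanishes.
Hence a pole whose order is the multiplicity, 1.


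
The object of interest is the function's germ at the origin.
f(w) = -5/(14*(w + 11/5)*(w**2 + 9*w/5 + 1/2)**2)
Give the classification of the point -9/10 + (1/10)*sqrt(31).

The denominator factor w**2 + 9*w/5 + 1/2 vanishes at -9/10 + (1/10)*sqrt(31) and appears to the power 2; the numerator there equals -5/14, nonzero, and no other factor vanishes.
Hence a pole whose order is the multiplicity, 2.

The point is a pole of order 2.


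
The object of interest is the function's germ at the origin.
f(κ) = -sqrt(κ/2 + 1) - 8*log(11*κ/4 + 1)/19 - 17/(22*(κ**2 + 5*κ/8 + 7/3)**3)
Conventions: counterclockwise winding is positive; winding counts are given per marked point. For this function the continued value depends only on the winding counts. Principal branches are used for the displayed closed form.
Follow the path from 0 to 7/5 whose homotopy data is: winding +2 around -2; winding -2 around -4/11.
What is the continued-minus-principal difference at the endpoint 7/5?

The rational part is single-valued and drops out of the difference; each branch term changes only by its own monodromy.
(-1)*sqrt(1 - κ/(-2)): winding +2 is even, the square root returns to the same sheet, contribution 0.
(-8/19)*log(1 - κ/(-4/11)): each positive loop around -4/11 adds 2*pi*i to the log, so winding -2 contributes (-8/19)*(-2)*2*pi*i = (32/19)*pi*i.
Summing the contributions at κ = 7/5 gives (32/19)*pi*i.

Continued minus principal equals (32/19)*pi*i.


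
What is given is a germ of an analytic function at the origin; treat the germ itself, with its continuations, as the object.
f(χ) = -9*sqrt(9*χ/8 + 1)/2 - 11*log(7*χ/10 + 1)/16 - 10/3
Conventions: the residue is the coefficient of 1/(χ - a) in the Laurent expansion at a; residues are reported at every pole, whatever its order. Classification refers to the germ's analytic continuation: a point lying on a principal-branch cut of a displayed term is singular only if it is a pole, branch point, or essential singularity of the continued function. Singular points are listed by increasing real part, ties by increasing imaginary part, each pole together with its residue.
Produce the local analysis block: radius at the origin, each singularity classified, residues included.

Branch term (-11/16)*log(1 - χ/(-10/7)): its argument vanishes at χ = -10/7, a logarithmic branch point, modulus 10/7.
Branch term (-9/2)*sqrt(1 - χ/(-8/9)): its argument vanishes at χ = -8/9, a square-root branch point, modulus 8/9.
The radius of convergence is the smallest modulus among the singular points: 8/9.
List the singular points by increasing real part (a conjugate pair: the negative imaginary part first).

Radius of convergence at 0: 8/9.
At -10/7: a logarithmic branch point.
At -8/9: an algebraic (square-root) branch point.


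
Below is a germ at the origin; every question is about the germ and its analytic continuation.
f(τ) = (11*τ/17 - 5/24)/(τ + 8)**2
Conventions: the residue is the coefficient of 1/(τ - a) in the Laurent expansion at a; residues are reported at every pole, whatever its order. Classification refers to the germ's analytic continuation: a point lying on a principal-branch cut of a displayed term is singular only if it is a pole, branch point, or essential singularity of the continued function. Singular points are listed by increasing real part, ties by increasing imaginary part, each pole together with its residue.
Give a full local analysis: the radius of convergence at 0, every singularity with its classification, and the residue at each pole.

Radius of convergence at 0: 8.
At -8: a pole of order 2; residue 11/17.

Denominator factor (τ + 8)^2: pole of order 2 at -8, modulus 8.
The radius of convergence is the smallest modulus among the singular points: 8.
At the order-2 pole -8 set g(τ) = (τ - (-8))^2*f(τ) = 11*τ/17 - 5/24.
Order-2 pole: residue = g'(a); g'(-8) = 11/17, so the residue is 11/17.


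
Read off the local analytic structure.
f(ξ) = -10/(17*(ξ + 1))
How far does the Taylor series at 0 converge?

Denominator factor (ξ + 1): pole of order 1 at -1, modulus 1.
The radius of convergence is the smallest modulus among the singular points: 1.

The radius of convergence is 1.


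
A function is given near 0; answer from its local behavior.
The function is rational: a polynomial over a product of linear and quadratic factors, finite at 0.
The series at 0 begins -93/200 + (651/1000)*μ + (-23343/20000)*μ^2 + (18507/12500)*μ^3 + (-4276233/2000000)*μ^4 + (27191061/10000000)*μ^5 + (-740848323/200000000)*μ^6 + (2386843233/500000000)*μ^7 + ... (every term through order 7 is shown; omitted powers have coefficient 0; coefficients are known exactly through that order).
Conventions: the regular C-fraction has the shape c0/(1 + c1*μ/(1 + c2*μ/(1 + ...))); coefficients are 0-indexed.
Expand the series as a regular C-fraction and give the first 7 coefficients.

The regular C-fraction coefficients are [-93/200, 7/5, 11/28, -67/28, 1064/737, 3368/14003, -1809/31996].

Taylor coefficients (read off): a_0 = -93/200, a_1 = 651/1000, a_2 = -23343/20000, a_3 = 18507/12500, a_4 = -4276233/2000000, a_5 = 27191061/10000000, a_6 = -740848323/200000000.
c0 = a_0 = -93/200. Peel one level at a time: if S = 1 + c*μ/S' with S'(0) = 1, then c is the μ-coefficient of S and S' = c*μ/(S - 1).
S_1 = c0/f = 1 + (7/5)*μ + (-11/20)*μ^2 + ...; c1 = 7/5.
S_2 = c1*μ/(S_1 - 1) = 1 + (11/28)*μ + (737/784)*μ^2 + ...; c2 = 11/28.
S_3 = c2*μ/(S_2 - 1) = 1 + (-67/28)*μ + (38/11)*μ^2 + ...; c3 = -67/28.
S_4 = c3*μ/(S_3 - 1) = 1 + (1064/737)*μ + (-188608/543169)*μ^2 + ...; c4 = 1064/737.
S_5 = c4*μ/(S_4 - 1) = 1 + (3368/14003)*μ + (54/3971)*μ^2 + ...; c5 = 3368/14003.
S_6 = c5*μ/(S_5 - 1) = 1 + (-1809/31996)*μ + ...; c6 = -1809/31996.


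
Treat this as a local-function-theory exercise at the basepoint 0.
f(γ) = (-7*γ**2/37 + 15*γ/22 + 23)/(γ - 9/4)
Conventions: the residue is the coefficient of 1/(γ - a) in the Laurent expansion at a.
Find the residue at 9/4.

The residue is 153529/6512.

At the order-1 pole 9/4 set g(γ) = (γ - (9/4))*f(γ) = -7*γ**2/37 + 15*γ/22 + 23.
Simple pole: residue = g(a) at a = 9/4, which is 153529/6512.


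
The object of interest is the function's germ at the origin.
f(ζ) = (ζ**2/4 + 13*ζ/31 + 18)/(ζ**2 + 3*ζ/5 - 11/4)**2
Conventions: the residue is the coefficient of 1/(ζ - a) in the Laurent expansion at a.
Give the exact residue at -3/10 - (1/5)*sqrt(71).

The residue is (1065575/10001344)*sqrt(71).

The factor ζ**2 + 3*ζ/5 - 11/4 splits as (ζ - a)(ζ - a') with a = -3/10 - (1/5)*sqrt(71), a' = -3/10 + (1/5)*sqrt(71). At the order-2 pole a set g(ζ) = (ζ - a)^2*f(ζ) = [ζ**2/4 + 13*ζ/31 + 18] / (ζ - a')^2.
Order-2 pole: residue = g'(a); g'(-3/10 - (1/5)*sqrt(71)) = (1065575/10001344)*sqrt(71), so the residue is (1065575/10001344)*sqrt(71).


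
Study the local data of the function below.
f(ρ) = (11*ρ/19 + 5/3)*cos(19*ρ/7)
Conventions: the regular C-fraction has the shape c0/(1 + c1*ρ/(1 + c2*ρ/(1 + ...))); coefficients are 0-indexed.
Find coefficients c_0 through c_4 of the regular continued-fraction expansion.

Taylor coefficients (expand at 0): a_0 = 5/3, a_1 = 11/19, a_2 = -1805/294, a_3 = -209/98, a_4 = 651605/172872.
c0 = a_0 = 5/3. Peel one level at a time: if S = 1 + c*ρ/S' with S'(0) = 1, then c is the ρ-coefficient of S and S' = c*ρ/(S - 1).
S_1 = c0/f = 1 + (-33/95)*ρ + (3364747/884450)*ρ^2 + ...; c1 = -33/95.
S_2 = c1*ρ/(S_1 - 1) = 1 + (3364747/307230)*ρ + (1214673667/10458756)*ρ^2 + ...; c2 = 3364747/307230.
S_3 = c2*ρ/(S_2 - 1) = 1 + (-34295/3234)*ρ + (-5880735125/1978471236)*ρ^2 + ...; c3 = -34295/3234.
S_4 = c3*ρ/(S_3 - 1) = 1 + (-1886225/6729494)*ρ + ...; c4 = -1886225/6729494.

The regular C-fraction coefficients are [5/3, -33/95, 3364747/307230, -34295/3234, -1886225/6729494].


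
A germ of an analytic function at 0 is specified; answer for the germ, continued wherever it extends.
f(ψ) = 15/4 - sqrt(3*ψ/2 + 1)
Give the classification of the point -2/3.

The term (-1)*sqrt(1 - ψ/(-2/3)) has argument 1 - -2/3/(-2/3) = 0 at -2/3: a square-root (algebraic, two-sheeted) branch point; the remaining terms are analytic or single-valued there.

The point is an algebraic (square-root) branch point.


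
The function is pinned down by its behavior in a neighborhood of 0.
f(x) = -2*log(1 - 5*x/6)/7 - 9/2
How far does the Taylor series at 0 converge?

The radius of convergence is 6/5.

Branch term (-2/7)*log(1 - x/(6/5)): its argument vanishes at x = 6/5, a logarithmic branch point, modulus 6/5.
The radius of convergence is the smallest modulus among the singular points: 6/5.


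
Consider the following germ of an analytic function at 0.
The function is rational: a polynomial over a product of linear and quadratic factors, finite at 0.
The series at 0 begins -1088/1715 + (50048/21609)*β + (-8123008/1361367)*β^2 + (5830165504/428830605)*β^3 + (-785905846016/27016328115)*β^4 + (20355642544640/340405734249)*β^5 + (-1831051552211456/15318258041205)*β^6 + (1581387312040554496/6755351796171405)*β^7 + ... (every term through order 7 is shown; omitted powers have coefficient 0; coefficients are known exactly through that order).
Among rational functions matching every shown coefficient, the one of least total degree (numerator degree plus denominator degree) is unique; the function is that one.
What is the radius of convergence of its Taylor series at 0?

No rational of total degree below 4 reproduces all 8 coefficients; solving the [0/4] Pade equations on them gives f(β) = -34/(35*(β + 7/12)**2*(β**2 + β + 9/2)), whose expansion matches every shown term.
Denominator factor (β + 7/12)^2: pole of order 2 at -7/12, modulus 7/12.
Denominator factor (β**2 + β + 9/2): discriminant -17, complex-conjugate roots (-1/2) + ((1/2)*sqrt(17))*i and (-1/2) - ((1/2)*sqrt(17))*i; poles of order 1, moduli (3/2)*sqrt(2) and (3/2)*sqrt(2).
The radius of convergence is the smallest modulus among the singular points: 7/12.

The radius of convergence is 7/12.


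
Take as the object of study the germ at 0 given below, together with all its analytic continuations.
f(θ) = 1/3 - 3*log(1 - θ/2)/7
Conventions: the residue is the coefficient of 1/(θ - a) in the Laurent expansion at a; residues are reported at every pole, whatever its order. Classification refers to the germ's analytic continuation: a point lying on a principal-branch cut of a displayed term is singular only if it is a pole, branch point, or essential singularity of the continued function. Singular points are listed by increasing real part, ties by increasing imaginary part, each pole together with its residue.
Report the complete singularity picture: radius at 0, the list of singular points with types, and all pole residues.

Branch term (-3/7)*log(1 - θ/(2)): its argument vanishes at θ = 2, a logarithmic branch point, modulus 2.
The radius of convergence is the smallest modulus among the singular points: 2.

Radius of convergence at 0: 2.
At 2: a logarithmic branch point.


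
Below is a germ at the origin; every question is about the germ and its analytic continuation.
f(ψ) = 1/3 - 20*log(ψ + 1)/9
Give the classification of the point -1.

The point is a logarithmic branch point.

The term (-20/9)*log(1 - ψ/(-1)) has argument 1 - -1/(-1) = 0 at -1: a logarithmic (infinitely-sheeted) branch point; the remaining terms are analytic or single-valued there.


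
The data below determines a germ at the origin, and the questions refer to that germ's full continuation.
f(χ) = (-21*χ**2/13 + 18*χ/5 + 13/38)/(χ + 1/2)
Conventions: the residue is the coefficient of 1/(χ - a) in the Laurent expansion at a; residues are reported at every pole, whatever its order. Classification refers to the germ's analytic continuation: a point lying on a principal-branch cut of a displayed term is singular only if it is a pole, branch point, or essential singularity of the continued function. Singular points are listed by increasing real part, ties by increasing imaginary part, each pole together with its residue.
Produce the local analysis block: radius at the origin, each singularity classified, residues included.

Denominator factor (χ + 1/2): pole of order 1 at -1/2, modulus 1/2.
The radius of convergence is the smallest modulus among the singular points: 1/2.
At the order-1 pole -1/2 set g(χ) = (χ - (-1/2))*f(χ) = -21*χ**2/13 + 18*χ/5 + 13/38.
Simple pole: residue = g(a) at a = -1/2, which is -9197/4940.

Radius of convergence at 0: 1/2.
At -1/2: a pole of order 1; residue -9197/4940.


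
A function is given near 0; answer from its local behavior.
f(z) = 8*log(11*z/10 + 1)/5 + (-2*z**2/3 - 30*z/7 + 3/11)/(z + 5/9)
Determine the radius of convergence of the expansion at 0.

Denominator factor (z + 5/9): pole of order 1 at -5/9, modulus 5/9.
Branch term (8/5)*log(1 - z/(-10/11)): its argument vanishes at z = -10/11, a logarithmic branch point, modulus 10/11.
The radius of convergence is the smallest modulus among the singular points: 5/9.

The radius of convergence is 5/9.


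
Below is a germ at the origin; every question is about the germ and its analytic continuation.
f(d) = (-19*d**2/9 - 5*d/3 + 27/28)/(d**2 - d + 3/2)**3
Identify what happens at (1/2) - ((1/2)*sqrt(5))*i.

The denominator factor d**2 - d + 3/2 vanishes at (1/2) - ((1/2)*sqrt(5))*i and appears to the power 3; the numerator there equals (565/252) + ((17/9)*sqrt(5))*i, nonzero, and no other factor vanishes.
Hence a pole whose order is the multiplicity, 3.

The point is a pole of order 3.


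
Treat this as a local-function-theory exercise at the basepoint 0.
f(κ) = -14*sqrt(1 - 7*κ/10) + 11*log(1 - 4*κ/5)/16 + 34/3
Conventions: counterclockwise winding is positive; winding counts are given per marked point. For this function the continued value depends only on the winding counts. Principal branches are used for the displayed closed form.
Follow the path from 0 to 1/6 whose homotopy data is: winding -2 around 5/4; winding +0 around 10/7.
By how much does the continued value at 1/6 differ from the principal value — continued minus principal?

Continued minus principal equals -(11/4)*pi*i.

The rational part is single-valued and drops out of the difference; each branch term changes only by its own monodromy.
(11/16)*log(1 - κ/(5/4)): each positive loop around 5/4 adds 2*pi*i to the log, so winding -2 contributes (11/16)*(-2)*2*pi*i = -(11/4)*pi*i.
(-14)*sqrt(1 - κ/(10/7)): winding +0 is even, the square root returns to the same sheet, contribution 0.
Summing the contributions at κ = 1/6 gives -(11/4)*pi*i.


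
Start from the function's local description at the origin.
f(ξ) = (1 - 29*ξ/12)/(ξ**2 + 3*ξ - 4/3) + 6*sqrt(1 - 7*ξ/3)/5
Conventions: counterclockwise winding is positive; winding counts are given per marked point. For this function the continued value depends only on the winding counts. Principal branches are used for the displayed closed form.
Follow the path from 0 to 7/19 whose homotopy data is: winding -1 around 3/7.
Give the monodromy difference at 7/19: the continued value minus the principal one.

The rational part is single-valued and drops out of the difference; each branch term changes only by its own monodromy.
(6/5)*sqrt(1 - ξ/(3/7)): winding -1 is odd, the square root flips sign, contributing -2*(6/5)*sqrt(1 - (7/19)/(3/7)) = -2*(6/5)*sqrt(8/57) = -(8/95)*sqrt(114).
Summing the contributions at ξ = 7/19 gives -(8/95)*sqrt(114).

Continued minus principal equals -(8/95)*sqrt(114).


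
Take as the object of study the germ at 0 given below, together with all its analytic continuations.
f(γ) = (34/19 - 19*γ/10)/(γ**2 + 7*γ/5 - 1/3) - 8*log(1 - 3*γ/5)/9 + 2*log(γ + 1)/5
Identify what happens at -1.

The term (2/5)*log(1 - γ/(-1)) has argument 1 - -1/(-1) = 0 at -1: a logarithmic (infinitely-sheeted) branch point; the remaining terms are analytic or single-valued there.

The point is a logarithmic branch point.


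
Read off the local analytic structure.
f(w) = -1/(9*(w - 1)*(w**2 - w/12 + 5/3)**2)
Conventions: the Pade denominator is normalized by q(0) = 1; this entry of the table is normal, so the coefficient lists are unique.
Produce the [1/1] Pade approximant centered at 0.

The Pade approximant has numerator coefficients [1/25, 521/11000]; denominator coefficients [1, 37/440].

Taylor coefficients needed (expand at 0): a_0 = 1/25, a_1 = 11/250, a_2 = -37/10000.
Write the denominator as Q(w) = 1 + q1*w. Requiring Q*f - P = O(w^3) with deg P <= 1 kills the coefficients of w^2..w^2 in Q*f:
  w^2: a_2 + q1*a_1 = 0, i.e. -37/10000 + (11/250)*q1 = 0.
Solving this linear system: q1 = 37/440.
The numerator is Q*f truncated at degree 1: P0 = a_0 = 1/25; P1 = a_1 + q1*a_0 = 521/11000.


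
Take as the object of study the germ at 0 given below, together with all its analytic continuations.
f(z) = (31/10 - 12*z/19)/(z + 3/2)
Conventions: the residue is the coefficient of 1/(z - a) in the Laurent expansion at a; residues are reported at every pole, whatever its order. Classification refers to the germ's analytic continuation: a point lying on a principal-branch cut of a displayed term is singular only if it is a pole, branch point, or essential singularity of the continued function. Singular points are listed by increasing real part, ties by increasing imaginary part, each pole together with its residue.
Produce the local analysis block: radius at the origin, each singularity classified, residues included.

Denominator factor (z + 3/2): pole of order 1 at -3/2, modulus 3/2.
The radius of convergence is the smallest modulus among the singular points: 3/2.
At the order-1 pole -3/2 set g(z) = (z - (-3/2))*f(z) = 31/10 - 12*z/19.
Simple pole: residue = g(a) at a = -3/2, which is 769/190.

Radius of convergence at 0: 3/2.
At -3/2: a pole of order 1; residue 769/190.


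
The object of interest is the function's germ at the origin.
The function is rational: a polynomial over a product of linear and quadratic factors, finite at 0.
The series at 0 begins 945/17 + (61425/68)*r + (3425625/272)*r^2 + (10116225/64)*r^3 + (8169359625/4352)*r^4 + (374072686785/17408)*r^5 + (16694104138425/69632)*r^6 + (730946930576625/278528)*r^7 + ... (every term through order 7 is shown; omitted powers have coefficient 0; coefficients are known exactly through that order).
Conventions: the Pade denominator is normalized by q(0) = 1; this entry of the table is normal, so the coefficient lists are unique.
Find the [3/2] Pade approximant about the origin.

Taylor coefficients needed (read off): a_0 = 945/17, a_1 = 61425/68, a_2 = 3425625/272, a_3 = 10116225/64, a_4 = 8169359625/4352, a_5 = 374072686785/17408.
Write the denominator as Q(r) = 1 + q1*r + q2*r^2. Requiring Q*f - P = O(r^6) with deg P <= 3 kills the coefficients of r^4..r^5 in Q*f:
  r^4: a_4 + q1*a_3 + q2*a_2 = 0, i.e. 8169359625/4352 + (10116225/64)*q1 + (3425625/272)*q2 = 0.
  r^5: a_5 + q1*a_4 + q2*a_3 = 0, i.e. 374072686785/17408 + (8169359625/4352)*q1 + (10116225/64)*q2 = 0.
Solving this linear system: q1 = -400155/20614, q2 = 77989247/824560.
The numerator is Q*f truncated at degree 3: P0 = a_0 = 945/17; P1 = a_1 + q1*a_0 = -123185475/700876; P2 = a_2 + q1*a_1 + q2*a_0 = 111105351/350438; P3 = a_3 + q1*a_2 + q2*a_1 = -681826005/700876.

The Pade approximant has numerator coefficients [945/17, -123185475/700876, 111105351/350438, -681826005/700876]; denominator coefficients [1, -400155/20614, 77989247/824560].


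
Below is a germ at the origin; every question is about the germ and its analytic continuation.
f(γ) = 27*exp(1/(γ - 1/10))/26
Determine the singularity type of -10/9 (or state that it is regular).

There is no denominator, hence no pole anywhere.
The essential point of exp(1/(γ - (1/10))) is 1/10, not -10/9.
So the germ continues analytically to -10/9.

The point is a regular point.


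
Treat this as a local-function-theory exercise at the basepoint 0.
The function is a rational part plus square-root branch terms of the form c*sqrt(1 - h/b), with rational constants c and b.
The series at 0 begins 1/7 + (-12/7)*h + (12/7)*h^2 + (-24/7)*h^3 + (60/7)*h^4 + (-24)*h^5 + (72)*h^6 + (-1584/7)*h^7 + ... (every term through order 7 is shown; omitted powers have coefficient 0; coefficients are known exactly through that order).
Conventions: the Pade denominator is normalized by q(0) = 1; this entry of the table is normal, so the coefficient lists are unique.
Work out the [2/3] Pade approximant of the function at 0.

Taylor coefficients needed (read off): a_0 = 1/7, a_1 = -12/7, a_2 = 12/7, a_3 = -24/7, a_4 = 60/7, a_5 = -24.
Write the denominator as Q(h) = 1 + q1*h + q2*h^2 + q3*h^3. Requiring Q*f - P = O(h^6) with deg P <= 2 kills the coefficients of h^3..h^5 in Q*f:
  h^3: a_3 + q1*a_2 + q2*a_1 + q3*a_0 = 0, i.e. -24/7 + (12/7)*q1 + (-12/7)*q2 + (1/7)*q3 = 0.
  h^4: a_4 + q1*a_3 + q2*a_2 + q3*a_1 = 0, i.e. 60/7 + (-24/7)*q1 + (12/7)*q2 + (-12/7)*q3 = 0.
  h^5: a_5 + q1*a_4 + q2*a_3 + q3*a_2 = 0, i.e. -24 + (60/7)*q1 + (-24/7)*q2 + (12/7)*q3 = 0.
Solving this linear system: q1 = 80/23, q2 = 33/23, q3 = -12/23.
The numerator is Q*f truncated at degree 2: P0 = a_0 = 1/7; P1 = a_1 + q1*a_0 = -28/23; P2 = a_2 + q1*a_1 + q2*a_0 = -93/23.

The Pade approximant has numerator coefficients [1/7, -28/23, -93/23]; denominator coefficients [1, 80/23, 33/23, -12/23].


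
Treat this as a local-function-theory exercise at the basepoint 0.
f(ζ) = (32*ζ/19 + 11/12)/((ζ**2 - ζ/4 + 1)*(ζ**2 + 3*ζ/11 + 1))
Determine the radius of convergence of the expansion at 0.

The radius of convergence is 1.

Denominator factor (ζ**2 + 3*ζ/11 + 1): discriminant -475/121, complex-conjugate roots (-3/22) + ((5/22)*sqrt(19))*i and (-3/22) - ((5/22)*sqrt(19))*i; poles of order 1, moduli 1 and 1.
Denominator factor (ζ**2 - ζ/4 + 1): discriminant -63/16, complex-conjugate roots (1/8) + ((3/8)*sqrt(7))*i and (1/8) - ((3/8)*sqrt(7))*i; poles of order 1, moduli 1 and 1.
The radius of convergence is the smallest modulus among the singular points: 1.


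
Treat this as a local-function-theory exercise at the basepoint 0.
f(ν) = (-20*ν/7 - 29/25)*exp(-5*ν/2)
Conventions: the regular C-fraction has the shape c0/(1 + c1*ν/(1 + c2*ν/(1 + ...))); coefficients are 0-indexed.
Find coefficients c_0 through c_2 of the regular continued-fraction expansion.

The regular C-fraction coefficients are [-29/25, 15/406, -200045/2436].

Taylor coefficients (expand at 0): a_0 = -29/25, a_1 = 3/70, a_2 = 197/56.
c0 = a_0 = -29/25. Peel one level at a time: if S = 1 + c*ν/S' with S'(0) = 1, then c is the ν-coefficient of S and S' = c*ν/(S - 1).
S_1 = c0/f = 1 + (15/406)*ν + (1000225/329672)*ν^2 + ...; c1 = 15/406.
S_2 = c1*ν/(S_1 - 1) = 1 + (-200045/2436)*ν + ...; c2 = -200045/2436.


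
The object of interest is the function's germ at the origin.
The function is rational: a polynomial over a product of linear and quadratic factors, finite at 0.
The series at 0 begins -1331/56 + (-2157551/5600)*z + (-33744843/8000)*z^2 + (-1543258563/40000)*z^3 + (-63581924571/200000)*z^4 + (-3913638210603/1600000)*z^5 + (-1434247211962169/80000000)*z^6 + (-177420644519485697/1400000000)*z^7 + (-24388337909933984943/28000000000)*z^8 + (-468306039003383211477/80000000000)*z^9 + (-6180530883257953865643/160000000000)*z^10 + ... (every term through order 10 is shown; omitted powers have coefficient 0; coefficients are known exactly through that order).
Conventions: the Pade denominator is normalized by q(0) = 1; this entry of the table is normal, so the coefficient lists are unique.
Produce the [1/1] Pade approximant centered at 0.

Taylor coefficients needed (read off): a_0 = -1331/56, a_1 = -2157551/5600, a_2 = -33744843/8000.
Write the denominator as Q(z) = 1 + q1*z. Requiring Q*f - P = O(z^3) with deg P <= 1 kills the coefficients of z^2..z^2 in Q*f:
  z^2: a_2 + q1*a_1 = 0, i.e. -33744843/8000 + (-2157551/5600)*q1 = 0.
Solving this linear system: q1 = -177471/16210.
The numerator is Q*f truncated at degree 1: P0 = a_0 = -1331/56; P1 = a_1 + q1*a_0 = -1135251161/9077600.

The Pade approximant has numerator coefficients [-1331/56, -1135251161/9077600]; denominator coefficients [1, -177471/16210].


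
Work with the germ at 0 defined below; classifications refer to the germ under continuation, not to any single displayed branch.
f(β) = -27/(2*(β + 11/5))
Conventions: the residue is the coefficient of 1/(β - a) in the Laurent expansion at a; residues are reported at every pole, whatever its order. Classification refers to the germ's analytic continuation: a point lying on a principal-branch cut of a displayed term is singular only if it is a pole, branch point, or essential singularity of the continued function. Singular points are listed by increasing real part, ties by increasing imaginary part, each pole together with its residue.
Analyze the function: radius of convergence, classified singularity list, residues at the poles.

Denominator factor (β + 11/5): pole of order 1 at -11/5, modulus 11/5.
The radius of convergence is the smallest modulus among the singular points: 11/5.
At the order-1 pole -11/5 set g(β) = (β - (-11/5))*f(β) = -27/2.
Simple pole: residue = g(a) at a = -11/5, which is -27/2.

Radius of convergence at 0: 11/5.
At -11/5: a pole of order 1; residue -27/2.


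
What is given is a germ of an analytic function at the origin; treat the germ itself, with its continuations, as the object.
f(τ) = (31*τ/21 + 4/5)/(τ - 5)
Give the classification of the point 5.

The point is a pole of order 1.

The denominator factor τ - 5 vanishes at 5 and appears to the power 1; the numerator there equals 859/105, nonzero, and no other factor vanishes.
Hence a pole whose order is the multiplicity, 1.


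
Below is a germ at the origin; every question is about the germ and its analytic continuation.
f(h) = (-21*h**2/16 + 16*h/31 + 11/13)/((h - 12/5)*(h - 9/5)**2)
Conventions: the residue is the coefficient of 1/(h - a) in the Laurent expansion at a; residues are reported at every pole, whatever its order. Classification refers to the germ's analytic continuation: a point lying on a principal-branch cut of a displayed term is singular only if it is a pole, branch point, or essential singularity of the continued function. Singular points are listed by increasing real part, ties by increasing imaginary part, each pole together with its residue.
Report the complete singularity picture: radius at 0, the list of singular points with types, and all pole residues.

Radius of convergence at 0: 9/5.
At 9/5: a pole of order 2; residue 806425/58032.
At 12/5: a pole of order 1; residue -55162/3627.

Denominator factor (h - 12/5): pole of order 1 at 12/5, modulus 12/5.
Denominator factor (h - 9/5)^2: pole of order 2 at 9/5, modulus 9/5.
The radius of convergence is the smallest modulus among the singular points: 9/5.
At the order-2 pole 9/5 set g(h) = (h - (9/5))^2*f(h) = (-21*h**2/16 + 16*h/31 + 11/13)/(h - 12/5).
Order-2 pole: residue = g'(a); g'(9/5) = 806425/58032, so the residue is 806425/58032.
At the order-1 pole 12/5 set g(h) = (h - (12/5))*f(h) = (-21*h**2/16 + 16*h/31 + 11/13)/(h - 9/5)**2.
Simple pole: residue = g(a) at a = 12/5, which is -55162/3627.
List the singular points by increasing real part (a conjugate pair: the negative imaginary part first).


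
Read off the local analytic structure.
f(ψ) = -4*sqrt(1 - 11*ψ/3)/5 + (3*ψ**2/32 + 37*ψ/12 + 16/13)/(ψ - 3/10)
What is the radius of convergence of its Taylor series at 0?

Denominator factor (ψ - 3/10): pole of order 1 at 3/10, modulus 3/10.
Branch term (-4/5)*sqrt(1 - ψ/(3/11)): its argument vanishes at ψ = 3/11, a square-root branch point, modulus 3/11.
The radius of convergence is the smallest modulus among the singular points: 3/11.

The radius of convergence is 3/11.


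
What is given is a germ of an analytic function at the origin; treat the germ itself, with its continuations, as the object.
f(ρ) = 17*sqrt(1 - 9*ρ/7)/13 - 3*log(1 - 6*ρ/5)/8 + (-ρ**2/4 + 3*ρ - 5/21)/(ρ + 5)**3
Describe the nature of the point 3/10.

Denominator factors: ρ + 5 = 53/10 at ρ = 3/10 — none vanishes.
Branch term sqrt(1 - ρ/(7/9)): argument at 3/10 is 43/70, nonzero, so 3/10 is not its branch point (a point on a principal cut is still regular for the continued germ).
Branch term log(1 - ρ/(5/6)): argument at 3/10 is 16/25, nonzero, so 3/10 is not its branch point (a point on a principal cut is still regular for the continued germ).
So the germ continues analytically to 3/10.

The point is a regular point.


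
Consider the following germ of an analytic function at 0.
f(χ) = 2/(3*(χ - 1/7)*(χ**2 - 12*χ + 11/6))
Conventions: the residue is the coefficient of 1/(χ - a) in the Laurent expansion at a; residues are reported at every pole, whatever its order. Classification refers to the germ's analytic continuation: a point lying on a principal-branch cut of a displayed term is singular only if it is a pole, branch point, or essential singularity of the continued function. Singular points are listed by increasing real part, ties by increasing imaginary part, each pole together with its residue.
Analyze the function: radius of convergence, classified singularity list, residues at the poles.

Radius of convergence at 0: 1/7.
At 1/7: a pole of order 1; residue 196/41.
At 6 - (1/6)*sqrt(1230): a pole of order 1; residue -98/41 - (14/205)*sqrt(1230).
At 6 + (1/6)*sqrt(1230): a pole of order 1; residue -98/41 + (14/205)*sqrt(1230).

Denominator factor (χ**2 - 12*χ + 11/6): discriminant 410/3, real irrational roots 6 + (1/6)*sqrt(1230) and 6 - (1/6)*sqrt(1230); poles of order 1, moduli 6 + (1/6)*sqrt(1230) and 6 - (1/6)*sqrt(1230).
Denominator factor (χ - 1/7): pole of order 1 at 1/7, modulus 1/7.
The radius of convergence is the smallest modulus among the singular points: 1/7.
At the order-1 pole 1/7 set g(χ) = (χ - (1/7))*f(χ) = 2/(3*(χ**2 - 12*χ + 11/6)).
Simple pole: residue = g(a) at a = 1/7, which is 196/41.
The factor χ**2 - 12*χ + 11/6 splits as (χ - a)(χ - a') with a = 6 - (1/6)*sqrt(1230), a' = 6 + (1/6)*sqrt(1230). At the order-1 pole a set g(χ) = (χ - a)*f(χ) = [2/(3*(χ - 1/7))] / (χ - a').
Simple pole: residue = g(a) at a = 6 - (1/6)*sqrt(1230), which is -98/41 - (14/205)*sqrt(1230).
The factor χ**2 - 12*χ + 11/6 splits as (χ - a)(χ - a') with a = 6 + (1/6)*sqrt(1230), a' = 6 - (1/6)*sqrt(1230). At the order-1 pole a set g(χ) = (χ - a)*f(χ) = [2/(3*(χ - 1/7))] / (χ - a').
Simple pole: residue = g(a) at a = 6 + (1/6)*sqrt(1230), which is -98/41 + (14/205)*sqrt(1230).
List the singular points by increasing real part (a conjugate pair: the negative imaginary part first).


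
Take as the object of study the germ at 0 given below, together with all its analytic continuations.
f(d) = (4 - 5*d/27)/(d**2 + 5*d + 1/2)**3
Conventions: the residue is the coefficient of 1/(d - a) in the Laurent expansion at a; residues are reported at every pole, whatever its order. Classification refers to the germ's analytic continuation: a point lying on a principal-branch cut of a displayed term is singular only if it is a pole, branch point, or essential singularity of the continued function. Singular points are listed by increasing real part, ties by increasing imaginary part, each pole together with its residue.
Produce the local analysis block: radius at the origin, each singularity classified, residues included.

Denominator factor (d**2 + 5*d + 1/2)^3: discriminant 23, real irrational roots -5/2 + (1/2)*sqrt(23) and -5/2 - (1/2)*sqrt(23); poles of order 3, moduli 5/2 - (1/2)*sqrt(23) and 5/2 + (1/2)*sqrt(23).
The radius of convergence is the smallest modulus among the singular points: 5/2 - (1/2)*sqrt(23).
The factor d**2 + 5*d + 1/2 splits as (d - a)(d - a') with a = -5/2 - (1/2)*sqrt(23), a' = -5/2 + (1/2)*sqrt(23). At the order-3 pole a set g(d) = (d - a)^3*f(d) = [4 - 5*d/27] / (d - a')^3.
Order-3 pole: residue = g''(a)/2; g''(-5/2 - (1/2)*sqrt(23)) = -(482/109503)*sqrt(23), so the residue is -(241/109503)*sqrt(23).
The factor d**2 + 5*d + 1/2 splits as (d - a)(d - a') with a = -5/2 + (1/2)*sqrt(23), a' = -5/2 - (1/2)*sqrt(23). At the order-3 pole a set g(d) = (d - a)^3*f(d) = [4 - 5*d/27] / (d - a')^3.
Order-3 pole: residue = g''(a)/2; g''(-5/2 + (1/2)*sqrt(23)) = (482/109503)*sqrt(23), so the residue is (241/109503)*sqrt(23).
List the singular points by increasing real part (a conjugate pair: the negative imaginary part first).

Radius of convergence at 0: 5/2 - (1/2)*sqrt(23).
At -5/2 - (1/2)*sqrt(23): a pole of order 3; residue -(241/109503)*sqrt(23).
At -5/2 + (1/2)*sqrt(23): a pole of order 3; residue (241/109503)*sqrt(23).


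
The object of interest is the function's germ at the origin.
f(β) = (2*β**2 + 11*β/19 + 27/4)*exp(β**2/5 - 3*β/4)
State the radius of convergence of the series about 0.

The radius of convergence is infinite.

The factor exp(β**2/5 - 3*β/4) is entire and contributes no finite singular point.
The polynomial part has no poles.
No finite singular points: the Taylor series at 0 converges everywhere.


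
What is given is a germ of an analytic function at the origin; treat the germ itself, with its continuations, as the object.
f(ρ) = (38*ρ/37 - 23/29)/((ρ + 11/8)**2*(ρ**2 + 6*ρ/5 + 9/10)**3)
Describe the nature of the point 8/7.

The point is a regular point.

Denominator factors: ρ + 11/8 = 141/56 at ρ = 8/7; ρ**2 + 6*ρ/5 + 9/10 = 1753/490 at ρ = 8/7 — none vanishes.
So the germ continues analytically to 8/7.


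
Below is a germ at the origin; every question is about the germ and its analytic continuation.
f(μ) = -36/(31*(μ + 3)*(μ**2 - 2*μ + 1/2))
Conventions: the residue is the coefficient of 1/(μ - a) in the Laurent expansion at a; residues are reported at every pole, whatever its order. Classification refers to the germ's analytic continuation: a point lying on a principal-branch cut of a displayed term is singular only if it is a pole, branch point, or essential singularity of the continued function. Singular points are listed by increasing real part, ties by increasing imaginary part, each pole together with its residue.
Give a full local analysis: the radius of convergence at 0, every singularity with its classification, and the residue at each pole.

Radius of convergence at 0: 1 - (1/2)*sqrt(2).
At -3: a pole of order 1; residue -72/961.
At 1 - (1/2)*sqrt(2): a pole of order 1; residue 36/961 + (144/961)*sqrt(2).
At 1 + (1/2)*sqrt(2): a pole of order 1; residue 36/961 - (144/961)*sqrt(2).

Denominator factor (μ + 3): pole of order 1 at -3, modulus 3.
Denominator factor (μ**2 - 2*μ + 1/2): discriminant 2, real irrational roots 1 + (1/2)*sqrt(2) and 1 - (1/2)*sqrt(2); poles of order 1, moduli 1 + (1/2)*sqrt(2) and 1 - (1/2)*sqrt(2).
The radius of convergence is the smallest modulus among the singular points: 1 - (1/2)*sqrt(2).
At the order-1 pole -3 set g(μ) = (μ - (-3))*f(μ) = -36/(31*(μ**2 - 2*μ + 1/2)).
Simple pole: residue = g(a) at a = -3, which is -72/961.
The factor μ**2 - 2*μ + 1/2 splits as (μ - a)(μ - a') with a = 1 - (1/2)*sqrt(2), a' = 1 + (1/2)*sqrt(2). At the order-1 pole a set g(μ) = (μ - a)*f(μ) = [-36/(31*(μ + 3))] / (μ - a').
Simple pole: residue = g(a) at a = 1 - (1/2)*sqrt(2), which is 36/961 + (144/961)*sqrt(2).
The factor μ**2 - 2*μ + 1/2 splits as (μ - a)(μ - a') with a = 1 + (1/2)*sqrt(2), a' = 1 - (1/2)*sqrt(2). At the order-1 pole a set g(μ) = (μ - a)*f(μ) = [-36/(31*(μ + 3))] / (μ - a').
Simple pole: residue = g(a) at a = 1 + (1/2)*sqrt(2), which is 36/961 - (144/961)*sqrt(2).
List the singular points by increasing real part (a conjugate pair: the negative imaginary part first).
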